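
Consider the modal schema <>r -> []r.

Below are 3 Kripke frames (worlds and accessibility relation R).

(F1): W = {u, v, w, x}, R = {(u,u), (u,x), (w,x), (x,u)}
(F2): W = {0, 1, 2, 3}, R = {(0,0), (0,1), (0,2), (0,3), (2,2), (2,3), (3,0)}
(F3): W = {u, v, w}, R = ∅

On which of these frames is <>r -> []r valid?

The schema corresponds to partial functionality: forall x forall y forall z (Rxy & Rxz -> y = z).
(F1): fails — u sees both u and x.
(F2): fails — 0 sees both 0 and 1.
(F3): satisfies the condition.
Valid on: (F3).

(F3)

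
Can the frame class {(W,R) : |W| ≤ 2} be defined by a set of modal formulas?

Not definable by any modal formula

Modal frame validity is preserved under disjoint unions.
Any modal formula valid on each of 3 disjoint one-world frames is valid on their disjoint union (validity is preserved under disjoint unions). Each one-world frame has |W|=1≤2, but the union has |W|=3.
So no modal formula (or set of formulas) defines exactly the |W|≤2 frames.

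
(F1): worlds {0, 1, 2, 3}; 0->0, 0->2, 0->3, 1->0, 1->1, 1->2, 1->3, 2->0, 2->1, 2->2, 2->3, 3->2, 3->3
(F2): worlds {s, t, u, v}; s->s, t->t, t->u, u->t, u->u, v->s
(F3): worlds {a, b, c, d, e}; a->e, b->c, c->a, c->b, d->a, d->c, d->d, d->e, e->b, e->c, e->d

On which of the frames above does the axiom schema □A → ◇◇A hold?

The schema corresponds to a generalized confluence (Geach) condition: ∀x ∃w (xRw ∧ xR²w).
(F1): satisfies the condition.
(F2): satisfies the condition.
(F3): fails — at a but no w with aRw and aR²w.
Valid on: (F1), (F2).

(F1), (F2)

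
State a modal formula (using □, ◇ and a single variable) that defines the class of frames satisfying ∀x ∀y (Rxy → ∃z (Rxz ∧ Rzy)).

□□q → □q

This is density; the standard corresponding axiom is C4: □□q → □q.
Suppose □□q→□q is valid. Take Rxy and set V(q)={w : xR²w}. Then □□q at x, so □q at x, so q at y, i.e. ∃z(Rxz∧Rzy).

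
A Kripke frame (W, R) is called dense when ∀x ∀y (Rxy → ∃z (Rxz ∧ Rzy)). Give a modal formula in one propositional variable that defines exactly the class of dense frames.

□□p → □p

A defining formula is □□p → □p (the C4 axiom).
Suppose □□p→□p is valid. Take Rxy and set V(p)={w : xR²w}. Then □□p at x, so □p at x, so p at y, i.e. ∃z(Rxz∧Rzy).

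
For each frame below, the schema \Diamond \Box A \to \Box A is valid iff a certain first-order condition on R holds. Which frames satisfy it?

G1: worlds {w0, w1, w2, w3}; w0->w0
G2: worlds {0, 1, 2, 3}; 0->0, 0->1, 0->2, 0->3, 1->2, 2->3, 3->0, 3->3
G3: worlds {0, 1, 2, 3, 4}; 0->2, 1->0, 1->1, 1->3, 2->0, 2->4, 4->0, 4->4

G1

Frame correspondent (Sahlqvist): \forall x \forall y \forall z (Rxy \wedge Rxz \to Ryz) — i.e. the Euclidean property.
G1: holds.
G2: fails — R02 and R00 but not R20.
G3: fails — R02 and R02 but not R22.
Valid on: G1.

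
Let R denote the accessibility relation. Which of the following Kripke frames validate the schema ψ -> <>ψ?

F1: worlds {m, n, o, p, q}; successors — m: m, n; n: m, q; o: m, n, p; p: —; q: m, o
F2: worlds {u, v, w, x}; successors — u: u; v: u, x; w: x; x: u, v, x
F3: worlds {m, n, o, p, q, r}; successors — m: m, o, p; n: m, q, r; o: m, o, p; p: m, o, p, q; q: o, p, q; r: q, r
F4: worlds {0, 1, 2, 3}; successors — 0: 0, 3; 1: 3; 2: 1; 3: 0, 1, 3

The schema corresponds to reflexivity: forall x Rxx.
F1: fails — world n does not see itself.
F2: fails — world v does not see itself.
F3: fails — world n does not see itself.
F4: fails — world 1 does not see itself.
Valid on no frame.

none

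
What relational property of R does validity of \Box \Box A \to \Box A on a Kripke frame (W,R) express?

Suppose □□A→□A is valid. Take Rxy and set V(A)={w : xR²w}. Then □□A at x, so □A at x, so A at y, i.e. ∃z(Rxz∧Rzy).
Conversely, on a frame with density the schema holds at every world under every valuation.
So the correspondent is density.

Density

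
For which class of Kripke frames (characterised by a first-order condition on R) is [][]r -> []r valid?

Suppose □□r→□r is valid. Take Rxy and set V(r)={w : xR²w}. Then □□r at x, so □r at x, so r at y, i.e. ∃z(Rxz∧Rzy).
Conversely, on a frame with density the schema holds at every world under every valuation.
Frame condition: forall x forall y (Rxy -> exists z (Rxz & Rzy)).

Density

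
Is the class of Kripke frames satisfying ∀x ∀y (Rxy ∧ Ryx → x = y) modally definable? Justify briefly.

Any modally definable frame class is closed under surjective bounded morphisms.
The 6-cycle (worlds w0,w1,w2,w3,w4,w5 with w0→w1→w2→w3→w4→w5→w0) is antisymmetric. Sending even-indexed worlds to s and odd-indexed worlds to t is a surjective bounded morphism onto the two-world frame with s↔t, which is not antisymmetric.
Hence antisymmetry is not modally definable.

Not definable by any modal formula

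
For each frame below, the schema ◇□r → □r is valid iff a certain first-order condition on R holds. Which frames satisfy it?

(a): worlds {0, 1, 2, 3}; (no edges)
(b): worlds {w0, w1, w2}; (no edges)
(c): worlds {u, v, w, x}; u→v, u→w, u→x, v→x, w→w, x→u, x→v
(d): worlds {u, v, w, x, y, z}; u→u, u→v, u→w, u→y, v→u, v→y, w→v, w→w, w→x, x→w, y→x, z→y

(a), (b)

Frame correspondent (Sahlqvist): ∀x ∀y ∀z (Rxy ∧ Rxz → Ryz) — i.e. the Euclidean property.
(a): condition met.
(b): condition met.
(c): fails — Ruv and Ruv but not Rvv.
(d): fails — Ruv and Ruv but not Rvv.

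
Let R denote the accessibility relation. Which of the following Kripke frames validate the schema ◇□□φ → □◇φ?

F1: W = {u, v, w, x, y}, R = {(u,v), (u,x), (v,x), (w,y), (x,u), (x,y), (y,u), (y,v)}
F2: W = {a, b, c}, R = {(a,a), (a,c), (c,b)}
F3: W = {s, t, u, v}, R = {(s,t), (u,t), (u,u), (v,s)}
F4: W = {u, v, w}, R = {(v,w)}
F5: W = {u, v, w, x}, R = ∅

The schema corresponds to a generalized confluence (Geach) condition: ∀x ∀y ∀z ((xRy ∧ xRz) → ∃w (yR²w ∧ zRw)).
F1: fails — uRv, uRv but no t with vR²t and vRt.
F2: fails — aRc, aRa but no w with cR²w and aRw.
F3: fails — sRt, sRt but no w with tR²w and tRw.
F4: fails — vRw, vRw but no t with wR²t and wRt.
F5: satisfies the condition.

F5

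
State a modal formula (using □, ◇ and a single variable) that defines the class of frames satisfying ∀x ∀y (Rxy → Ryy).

The condition is shift-reflexivity. The T□ schema □(□ψ → ψ) defines it.
Suppose □(□ψ→ψ) is valid. Take Rxy and set V(ψ)={w : Ryw}. Then at y, □ψ holds; since □(□ψ→ψ) at x, □ψ→ψ at y, so ψ at y, i.e. Ryy.

□(□ψ → ψ)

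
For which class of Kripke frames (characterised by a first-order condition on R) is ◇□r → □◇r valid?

Suppose ◇□r→□◇r is valid. Take Rxy, Rxz and set V(r)={w : Ryw}. Then □r at y so ◇□r at x, so □◇r at x, so ◇r at z, giving w with Rzw and Ryw.
The converse is a direct semantic check.
So the correspondent is convergence.

Convergence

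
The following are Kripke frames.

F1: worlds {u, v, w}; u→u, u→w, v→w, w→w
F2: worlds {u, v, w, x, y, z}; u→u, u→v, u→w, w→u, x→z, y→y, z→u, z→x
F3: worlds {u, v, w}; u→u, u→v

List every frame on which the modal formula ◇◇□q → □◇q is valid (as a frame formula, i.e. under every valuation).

The schema corresponds to a generalized confluence (Geach) condition: ∀x ∀y ∀z ((xR²y ∧ xRz) → ∃w (yRw ∧ zRw)).
F1: condition met.
F2: fails — uR²u, uRv but no t with uRt and vRt.
F3: fails — uR²u, uRv but no t with uRt and vRt.
Valid on: F1.

F1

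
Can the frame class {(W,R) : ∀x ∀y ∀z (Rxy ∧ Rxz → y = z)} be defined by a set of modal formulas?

The condition is partial functionality. A defining modal formula is ◇q → □q.

Yes — defined by ◇q → □q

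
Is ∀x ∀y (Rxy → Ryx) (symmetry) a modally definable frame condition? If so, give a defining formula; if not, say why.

The condition is symmetry. A defining modal formula is q → □◇q.
Suppose q→□◇q is valid. Take Rxy and set V(q)={x}. Then q at x, so □◇q at x, so ◇q at y, so some z with Ryz has q; z=x, i.e. Ryx.

Yes, by q → □◇q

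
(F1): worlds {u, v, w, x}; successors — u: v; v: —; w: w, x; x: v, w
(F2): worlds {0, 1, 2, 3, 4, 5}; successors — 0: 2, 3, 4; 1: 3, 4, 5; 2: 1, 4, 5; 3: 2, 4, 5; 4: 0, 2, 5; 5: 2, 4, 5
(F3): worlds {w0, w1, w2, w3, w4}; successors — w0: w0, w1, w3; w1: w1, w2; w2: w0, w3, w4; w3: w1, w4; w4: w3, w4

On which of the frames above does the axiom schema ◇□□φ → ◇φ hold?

(F2), (F3)

The schema corresponds to a generalized confluence (Geach) condition: ∀x ∀y (xRy → ∃w (yR²w ∧ xRw)).
(F1): fails — uRv but no t with vR²t and uRt.
(F2): condition met.
(F3): condition met.
Valid on: (F2), (F3).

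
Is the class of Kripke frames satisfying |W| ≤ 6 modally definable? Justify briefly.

No

If a class were modally definable it would be closed under disjoint unions (Goldblatt–Thomason).
Any modal formula valid on each of 7 disjoint one-world frames is valid on their disjoint union (validity is preserved under disjoint unions). Each one-world frame has |W|=1≤6, but the union has |W|=7.
Hence having at most 6 worlds is not modally definable.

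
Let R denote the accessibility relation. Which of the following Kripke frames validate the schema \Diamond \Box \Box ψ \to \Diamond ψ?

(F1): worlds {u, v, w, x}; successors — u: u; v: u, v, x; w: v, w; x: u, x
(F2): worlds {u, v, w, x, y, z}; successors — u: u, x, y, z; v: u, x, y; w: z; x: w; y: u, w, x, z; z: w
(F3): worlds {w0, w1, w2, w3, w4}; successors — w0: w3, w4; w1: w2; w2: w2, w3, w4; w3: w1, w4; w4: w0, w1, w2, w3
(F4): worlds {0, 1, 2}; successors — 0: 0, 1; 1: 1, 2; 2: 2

(F1), (F3), (F4)

The schema corresponds to a generalized confluence (Geach) condition: \forall x \forall y (xRy \to \exists w (y R^2 w \wedge xRw)).
(F1): condition met.
(F2): fails — vRx but no t with xR²t and vRt.
(F3): condition met.
(F4): condition met.
Valid on: (F1), (F3), (F4).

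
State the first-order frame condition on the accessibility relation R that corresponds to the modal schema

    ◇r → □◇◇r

∀x ∀y ∀z ((xRy ∧ xRz) → ∃w (y = w ∧ zR²w))

This is a Sahlqvist (Geach-type) schema ◇^1□^0r → □^1◇^2r.
Minimal-valuation argument: fix x; take any y with xR^1y and any z with xR^1z. Set V(r) to the set of worlds R-reachable from y in exactly 0 steps. Then □^0r holds at y, so the antecedent holds at x; validity forces ◇^2r at z, giving a w with zR^2w and yR^0w.
First-order correspondent: ∀x ∀y ∀z ((xRy ∧ xRz) → ∃w (y = w ∧ zR²w)).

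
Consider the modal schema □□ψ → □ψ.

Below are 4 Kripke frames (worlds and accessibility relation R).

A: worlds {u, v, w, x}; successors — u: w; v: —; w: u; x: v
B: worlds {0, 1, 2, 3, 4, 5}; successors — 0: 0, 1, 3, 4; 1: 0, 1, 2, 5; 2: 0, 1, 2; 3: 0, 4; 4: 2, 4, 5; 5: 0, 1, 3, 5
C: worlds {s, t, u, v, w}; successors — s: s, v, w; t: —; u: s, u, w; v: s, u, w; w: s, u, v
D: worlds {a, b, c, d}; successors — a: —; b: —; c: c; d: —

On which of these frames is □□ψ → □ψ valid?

The schema corresponds to density: ∀x ∀y (Rxy → ∃z (Rxz ∧ Rzy)).
A: fails — Rwu but no z with Rwz and Rzu.
B: condition met.
C: condition met.
D: condition met.
Valid on: B, C, D.

B, C, D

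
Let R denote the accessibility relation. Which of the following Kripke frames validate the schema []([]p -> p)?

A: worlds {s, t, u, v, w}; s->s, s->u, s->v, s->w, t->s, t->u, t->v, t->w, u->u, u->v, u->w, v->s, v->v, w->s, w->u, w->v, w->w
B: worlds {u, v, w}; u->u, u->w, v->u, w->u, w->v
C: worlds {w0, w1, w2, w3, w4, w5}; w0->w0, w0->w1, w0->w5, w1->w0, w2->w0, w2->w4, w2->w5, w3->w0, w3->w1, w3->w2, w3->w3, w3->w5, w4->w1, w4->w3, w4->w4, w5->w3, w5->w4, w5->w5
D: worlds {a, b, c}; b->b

A, D

This is the axiom for shift-reflexivity; its first-order frame correspondent is forall x forall y (Rxy -> Ryy).
A: satisfies the condition.
B: fails — Ruw but not Rww.
C: fails — Rw3w1 but not Rw1w1.
D: satisfies the condition.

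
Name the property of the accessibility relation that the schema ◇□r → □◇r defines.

convergence: ∀x ∀y ∀z (Rxy ∧ Rxz → ∃w (Ryw ∧ Rzw))

Suppose ◇□r→□◇r is valid. Take Rxy, Rxz and set V(r)={w : Ryw}. Then □r at y so ◇□r at x, so □◇r at x, so ◇r at z, giving w with Rzw and Ryw.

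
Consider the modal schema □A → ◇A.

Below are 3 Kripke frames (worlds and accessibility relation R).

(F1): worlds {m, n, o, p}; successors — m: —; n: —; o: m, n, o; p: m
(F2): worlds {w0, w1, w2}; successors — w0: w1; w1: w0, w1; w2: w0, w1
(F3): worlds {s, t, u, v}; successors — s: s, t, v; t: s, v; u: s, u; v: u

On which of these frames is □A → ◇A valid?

Frame correspondent (Sahlqvist): ∀x ∃y Rxy — i.e. seriality.
(F1): fails — world m has no successor.
(F2): holds.
(F3): holds.
Valid on: (F2), (F3).

(F2), (F3)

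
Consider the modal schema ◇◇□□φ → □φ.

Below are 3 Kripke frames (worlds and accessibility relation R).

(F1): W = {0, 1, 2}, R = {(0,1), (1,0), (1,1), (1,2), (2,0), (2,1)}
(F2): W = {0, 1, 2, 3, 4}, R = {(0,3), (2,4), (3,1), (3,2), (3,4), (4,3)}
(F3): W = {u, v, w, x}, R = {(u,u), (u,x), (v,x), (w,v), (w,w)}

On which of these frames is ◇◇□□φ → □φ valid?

The schema corresponds to a generalized confluence (Geach) condition: ∀x ∀y ∀z ((xR²y ∧ xRz) → ∃w (yR²w ∧ z = w)).
(F1): ✓.
(F2): fails — 0R²1, 0R3 but no w with 1R²w and 3=w.
(F3): fails — uR²x, uRu but no t with xR²t and u=t.

(F1)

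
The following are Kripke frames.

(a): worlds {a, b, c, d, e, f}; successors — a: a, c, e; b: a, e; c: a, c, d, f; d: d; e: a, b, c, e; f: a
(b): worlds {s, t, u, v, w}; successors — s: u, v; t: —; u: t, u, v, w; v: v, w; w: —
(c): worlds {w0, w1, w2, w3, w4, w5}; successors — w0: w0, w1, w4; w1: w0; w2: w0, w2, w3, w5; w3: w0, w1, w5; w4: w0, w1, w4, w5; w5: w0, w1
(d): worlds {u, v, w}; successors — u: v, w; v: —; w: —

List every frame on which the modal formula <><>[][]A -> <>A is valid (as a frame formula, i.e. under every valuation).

(c), (d)

The schema corresponds to a generalized confluence (Geach) condition: forall x forall y (x R^2 y -> exists w (y R^2 w & xRw)).
(a): fails — aR²d but no w with dR²w and aRw.
(b): fails — sR²t but no w* with tR²w* and sRw*.
(c): ✓.
(d): ✓.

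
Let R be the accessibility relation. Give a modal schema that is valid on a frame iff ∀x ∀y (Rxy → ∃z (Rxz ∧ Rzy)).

The condition is density. The C4 schema □□r → □r defines it.
Suppose □□r→□r is valid. Take Rxy and set V(r)={w : xR²w}. Then □□r at x, so □r at x, so r at y, i.e. ∃z(Rxz∧Rzy).

□□r → □r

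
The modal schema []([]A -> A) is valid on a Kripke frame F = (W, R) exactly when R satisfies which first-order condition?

Suppose □(□A→A) is valid. Take Rxy and set V(A)={w : Ryw}. Then at y, □A holds; since □(□A→A) at x, □A→A at y, so A at y, i.e. Ryy.

shift-reflexivity: forall x forall y (Rxy -> Ryy)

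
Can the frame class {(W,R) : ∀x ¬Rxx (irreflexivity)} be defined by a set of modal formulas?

Not definable by any modal formula

Modal frame validity is preserved under surjective bounded morphisms.
The 4-cycle (worlds 0,1,2,3 with 0→1→2→3→0) is irreflexive, and the map sending every world to a single reflexive point • is a surjective bounded morphism (forth: every edge maps to (•,•); back: every world has a successor). So any modal formula valid on the 4-cycle is also valid on the reflexive point, which is not irreflexive.
So the class is not modally definable.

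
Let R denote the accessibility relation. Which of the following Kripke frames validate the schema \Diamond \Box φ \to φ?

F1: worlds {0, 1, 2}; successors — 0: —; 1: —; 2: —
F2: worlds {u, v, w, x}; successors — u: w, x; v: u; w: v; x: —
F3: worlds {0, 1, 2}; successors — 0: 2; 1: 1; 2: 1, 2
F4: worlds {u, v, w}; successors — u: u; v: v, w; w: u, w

Frame correspondent (Sahlqvist): \forall x \forall y (Rxy \to Ryx) — i.e. symmetry.
F1: satisfies the condition.
F2: fails — Rvu but not Ruv.
F3: fails — R21 but not R12.
F4: fails — Rwu but not Ruw.
Valid on: F1.

F1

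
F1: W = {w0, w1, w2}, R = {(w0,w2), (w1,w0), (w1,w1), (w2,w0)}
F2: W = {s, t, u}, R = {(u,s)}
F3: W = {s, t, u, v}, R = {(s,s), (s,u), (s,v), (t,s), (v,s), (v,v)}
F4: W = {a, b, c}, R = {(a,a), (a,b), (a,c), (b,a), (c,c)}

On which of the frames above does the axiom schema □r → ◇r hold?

F1, F4

This is the axiom for seriality; its first-order frame correspondent is ∀x ∃y Rxy.
F1: ✓.
F2: fails — world s has no successor.
F3: fails — world u has no successor.
F4: ✓.
Valid on: F1, F4.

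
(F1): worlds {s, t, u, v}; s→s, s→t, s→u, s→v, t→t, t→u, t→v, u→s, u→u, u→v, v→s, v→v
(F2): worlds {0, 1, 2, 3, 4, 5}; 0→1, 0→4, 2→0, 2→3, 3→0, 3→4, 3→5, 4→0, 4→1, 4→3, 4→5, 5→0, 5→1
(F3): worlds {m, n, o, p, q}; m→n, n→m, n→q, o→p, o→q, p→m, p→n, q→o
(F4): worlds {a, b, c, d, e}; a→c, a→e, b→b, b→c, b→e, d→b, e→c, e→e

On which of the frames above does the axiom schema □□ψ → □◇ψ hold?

(F1), (F3)

Frame correspondent (Sahlqvist): ∀x ∀z (xRz → ∃w (xR²w ∧ zRw)) — i.e. a generalized confluence (Geach) condition.
(F1): condition met.
(F2): fails — 0R1 but no w with 0R²w and 1Rw.
(F3): condition met.
(F4): fails — aRc but no w with aR²w and cRw.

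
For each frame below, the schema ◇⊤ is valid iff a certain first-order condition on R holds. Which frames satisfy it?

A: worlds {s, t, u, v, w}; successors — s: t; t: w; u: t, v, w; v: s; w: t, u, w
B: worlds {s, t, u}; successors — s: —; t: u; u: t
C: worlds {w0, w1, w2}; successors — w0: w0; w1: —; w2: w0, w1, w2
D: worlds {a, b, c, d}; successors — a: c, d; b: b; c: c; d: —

The schema corresponds to seriality: ∀x ∃y Rxy.
A: condition met.
B: fails — world s has no successor.
C: fails — world w1 has no successor.
D: fails — world d has no successor.

A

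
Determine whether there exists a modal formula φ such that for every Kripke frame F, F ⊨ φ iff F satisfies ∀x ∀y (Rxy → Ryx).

Yes, by q → □◇q

Yes: it is symmetry, defined by the B schema q → □◇q.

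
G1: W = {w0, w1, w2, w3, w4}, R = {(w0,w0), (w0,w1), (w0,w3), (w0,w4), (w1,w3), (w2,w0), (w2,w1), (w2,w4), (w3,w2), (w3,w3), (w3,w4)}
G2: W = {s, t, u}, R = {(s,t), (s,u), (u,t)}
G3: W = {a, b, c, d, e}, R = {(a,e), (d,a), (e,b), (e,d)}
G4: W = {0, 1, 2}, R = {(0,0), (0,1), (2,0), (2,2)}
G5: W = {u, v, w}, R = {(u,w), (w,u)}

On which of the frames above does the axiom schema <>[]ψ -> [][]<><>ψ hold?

G5

This is the axiom for a generalized confluence (Geach) condition; its first-order frame correspondent is forall x forall y forall z ((xRy & x R^2 z) -> exists w (yRw & z R^2 w)).
G1: fails — w0Rw0, w0R²w4 but no w with w0Rw and w4R²w.
G2: fails — sRt, sR²t but no w with tRw and tR²w.
G3: fails — aRe, aR²b but no w with eRw and bR²w.
G4: fails — 0R0, 0R²1 but no w with 0Rw and 1R²w.
G5: satisfies the condition.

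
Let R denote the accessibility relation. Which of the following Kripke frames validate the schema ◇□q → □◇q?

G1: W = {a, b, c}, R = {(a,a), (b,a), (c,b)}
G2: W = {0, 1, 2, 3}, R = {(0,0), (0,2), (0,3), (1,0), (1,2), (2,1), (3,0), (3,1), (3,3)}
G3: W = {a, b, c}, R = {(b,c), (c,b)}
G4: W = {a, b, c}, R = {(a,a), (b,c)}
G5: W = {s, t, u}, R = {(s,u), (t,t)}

The schema corresponds to convergence: ∀x ∀y ∀z (Rxy ∧ Rxz → ∃w (Ryw ∧ Rzw)).
G1: satisfies the condition.
G2: fails — R00 and R02 but 0 and 2 have no common successor.
G3: satisfies the condition.
G4: fails — Rbc and Rbc but c and c have no common successor.
G5: fails — Rsu and Rsu but u and u have no common successor.

G1, G3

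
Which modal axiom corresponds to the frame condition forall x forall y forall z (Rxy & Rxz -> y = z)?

◇p → □p

This is partial functionality; the standard corresponding axiom is CD: ◇p → □p.
Suppose ◇p→□p is valid. Take Rxy, Rxz and set V(p)={y}. Then ◇p at x, so □p at x, so p at z, i.e. z=y.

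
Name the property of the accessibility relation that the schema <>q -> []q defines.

Partial functionality

This is the CD axiom.
Its frame correspondent is partial functionality — forall x forall y forall z (Rxy & Rxz -> y = z).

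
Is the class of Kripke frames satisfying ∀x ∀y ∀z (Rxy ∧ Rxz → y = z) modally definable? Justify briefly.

This is a Sahlqvist condition; the CD axiom ◇p → □p defines it.
Suppose ◇p→□p is valid. Take Rxy, Rxz and set V(p)={y}. Then ◇p at x, so □p at x, so p at z, i.e. z=y.

Yes, by ◇p → □p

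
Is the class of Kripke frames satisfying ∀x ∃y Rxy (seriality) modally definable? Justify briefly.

Yes, by □r → ◇r

The condition is seriality. A defining modal formula is □r → ◇r.
Suppose □r→◇r is valid. At any x set V(r)=W. Then □r at x, so ◇r at x, so x has a successor.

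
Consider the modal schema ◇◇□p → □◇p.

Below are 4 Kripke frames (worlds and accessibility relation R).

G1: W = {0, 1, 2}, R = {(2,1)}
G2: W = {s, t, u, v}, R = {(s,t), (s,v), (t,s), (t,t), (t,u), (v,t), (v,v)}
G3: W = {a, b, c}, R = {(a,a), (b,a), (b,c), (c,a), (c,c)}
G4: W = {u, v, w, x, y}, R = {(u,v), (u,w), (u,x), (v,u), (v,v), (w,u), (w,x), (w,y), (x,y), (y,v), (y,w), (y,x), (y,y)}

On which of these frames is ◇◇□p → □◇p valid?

This is the axiom for a generalized confluence (Geach) condition; its first-order frame correspondent is ∀x ∀y ∀z ((xR²y ∧ xRz) → ∃w (yRw ∧ zRw)).
G1: satisfies the condition.
G2: fails — sR²u, sRt but no w with uRw and tRw.
G3: satisfies the condition.
G4: fails — uR²u, uRx but no t with uRt and xRt.
Valid on: G1, G3.

G1, G3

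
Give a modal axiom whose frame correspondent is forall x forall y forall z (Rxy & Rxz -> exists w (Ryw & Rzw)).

◇□s → □◇s

This is convergence; the standard corresponding axiom is .2: ◇□s → □◇s.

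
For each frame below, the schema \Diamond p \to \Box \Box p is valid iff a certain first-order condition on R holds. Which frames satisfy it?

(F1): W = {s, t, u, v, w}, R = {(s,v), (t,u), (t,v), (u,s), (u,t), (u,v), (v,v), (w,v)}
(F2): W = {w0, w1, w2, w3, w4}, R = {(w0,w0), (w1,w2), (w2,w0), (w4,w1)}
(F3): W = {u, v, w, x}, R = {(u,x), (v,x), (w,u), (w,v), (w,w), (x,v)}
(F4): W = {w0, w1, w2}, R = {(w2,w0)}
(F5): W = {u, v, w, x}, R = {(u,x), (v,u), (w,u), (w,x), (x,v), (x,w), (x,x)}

(F4)

This is the axiom for a generalized confluence (Geach) condition; its first-order frame correspondent is \forall x \forall y \forall z ((xRy \wedge x R^2 z) \to \exists w (y = w \wedge z = w)).
(F1): fails — tRu, tR²s but u ≠ s.
(F2): fails — w1Rw2, w1R²w0 but w2 ≠ w0.
(F3): fails — uRx, uR²v but x ≠ v.
(F4): holds.
(F5): fails — uRx, uR²v but x ≠ v.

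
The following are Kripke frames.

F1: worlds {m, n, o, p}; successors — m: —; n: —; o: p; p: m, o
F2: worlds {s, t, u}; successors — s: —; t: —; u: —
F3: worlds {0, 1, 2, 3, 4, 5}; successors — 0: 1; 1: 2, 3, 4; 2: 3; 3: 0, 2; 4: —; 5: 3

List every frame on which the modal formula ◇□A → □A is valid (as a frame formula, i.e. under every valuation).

F2

The schema corresponds to the Euclidean property: ∀x ∀y ∀z (Rxy ∧ Rxz → Ryz).
F1: fails — Rop and Rop but not Rpp.
F2: satisfies the condition.
F3: fails — R01 and R01 but not R11.
Valid on: F2.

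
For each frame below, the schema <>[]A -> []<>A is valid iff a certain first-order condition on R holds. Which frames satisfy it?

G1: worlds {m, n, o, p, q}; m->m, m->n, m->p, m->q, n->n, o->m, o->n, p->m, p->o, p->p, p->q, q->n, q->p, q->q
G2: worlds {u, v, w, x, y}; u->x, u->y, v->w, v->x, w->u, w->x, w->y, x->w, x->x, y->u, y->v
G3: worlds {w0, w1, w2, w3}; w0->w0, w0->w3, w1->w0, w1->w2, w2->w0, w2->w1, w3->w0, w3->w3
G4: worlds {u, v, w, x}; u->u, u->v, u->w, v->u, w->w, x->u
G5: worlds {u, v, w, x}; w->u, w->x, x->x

The schema corresponds to convergence: forall x forall y forall z (Rxy & Rxz -> exists w (Ryw & Rzw)).
G1: fails — Rmn and Rmp but n and p have no common successor.
G2: fails — Rux and Ruy but x and y have no common successor.
G3: satisfies the condition.
G4: fails — Ruv and Ruw but v and w have no common successor.
G5: fails — Rwu and Rwu but u and u have no common successor.
Valid on: G3.

G3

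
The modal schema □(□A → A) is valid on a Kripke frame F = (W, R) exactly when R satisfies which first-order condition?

Suppose □(□A→A) is valid. Take Rxy and set V(A)={w : Ryw}. Then at y, □A holds; since □(□A→A) at x, □A→A at y, so A at y, i.e. Ryy.

shift-reflexivity: ∀x ∀y (Rxy → Ryy)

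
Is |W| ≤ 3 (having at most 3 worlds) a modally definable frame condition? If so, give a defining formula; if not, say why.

If a class were modally definable it would be closed under disjoint unions (Goldblatt–Thomason).
Any modal formula valid on each of 4 disjoint one-world frames is valid on their disjoint union (validity is preserved under disjoint unions). Each one-world frame has |W|=1≤3, but the union has |W|=4.
So the class is not modally definable.

Not modally definable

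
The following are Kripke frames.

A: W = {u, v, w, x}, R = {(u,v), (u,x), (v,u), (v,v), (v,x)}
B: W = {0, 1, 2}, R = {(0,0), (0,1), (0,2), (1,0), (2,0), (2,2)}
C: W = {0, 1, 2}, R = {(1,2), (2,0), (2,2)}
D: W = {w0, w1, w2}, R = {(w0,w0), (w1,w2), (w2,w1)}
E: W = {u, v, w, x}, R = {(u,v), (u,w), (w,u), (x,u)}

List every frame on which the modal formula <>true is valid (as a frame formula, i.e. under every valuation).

The schema corresponds to seriality: forall x exists y Rxy.
A: fails — world w has no successor.
B: satisfies the condition.
C: fails — world 0 has no successor.
D: satisfies the condition.
E: fails — world v has no successor.

B, D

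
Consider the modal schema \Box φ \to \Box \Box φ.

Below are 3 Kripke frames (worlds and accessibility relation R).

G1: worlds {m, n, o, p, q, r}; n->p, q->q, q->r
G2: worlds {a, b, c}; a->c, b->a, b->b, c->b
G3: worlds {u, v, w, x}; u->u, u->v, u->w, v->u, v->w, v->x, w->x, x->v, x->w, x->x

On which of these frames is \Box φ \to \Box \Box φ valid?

The schema corresponds to transitivity: \forall x \forall y \forall z (Rxy \wedge Ryz \to Rxz).
G1: condition met.
G2: fails — Rac and Rcb but not Rab.
G3: fails — Ruv and Rvx but not Rux.

G1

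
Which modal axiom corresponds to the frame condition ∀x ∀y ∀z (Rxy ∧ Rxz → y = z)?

◇p → □p

A defining formula is ◇p → □p (the CD axiom).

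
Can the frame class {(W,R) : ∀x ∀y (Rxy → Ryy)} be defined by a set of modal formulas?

Yes: it is shift-reflexivity, defined by the T□ schema □(□q → q).
Suppose □(□q→q) is valid. Take Rxy and set V(q)={w : Ryw}. Then at y, □q holds; since □(□q→q) at x, □q→q at y, so q at y, i.e. Ryy.

Yes — defined by □(□q → q)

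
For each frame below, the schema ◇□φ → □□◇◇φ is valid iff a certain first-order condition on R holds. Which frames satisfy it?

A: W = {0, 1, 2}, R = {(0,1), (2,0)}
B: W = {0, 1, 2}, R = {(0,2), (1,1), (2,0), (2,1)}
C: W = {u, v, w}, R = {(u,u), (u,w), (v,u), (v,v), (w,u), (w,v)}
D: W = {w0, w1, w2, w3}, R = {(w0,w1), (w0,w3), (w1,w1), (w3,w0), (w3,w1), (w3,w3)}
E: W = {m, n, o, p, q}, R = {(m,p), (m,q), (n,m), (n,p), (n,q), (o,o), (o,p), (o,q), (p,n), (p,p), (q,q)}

Frame correspondent (Sahlqvist): ∀x ∀y ∀z ((xRy ∧ xR²z) → ∃w (yRw ∧ zR²w)) — i.e. a generalized confluence (Geach) condition.
A: fails — 2R0, 2R²1 but no w with 0Rw and 1R²w.
B: fails — 2R0, 2R²1 but no w with 0Rw and 1R²w.
C: condition met.
D: condition met.
E: fails — mRp, mR²q but no w with pRw and qR²w.
Valid on: C, D.

C, D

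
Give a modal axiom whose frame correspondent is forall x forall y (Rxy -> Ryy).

□(□ψ → ψ)

The condition is shift-reflexivity. The T□ schema □(□ψ → ψ) defines it.
Suppose □(□ψ→ψ) is valid. Take Rxy and set V(ψ)={w : Ryw}. Then at y, □ψ holds; since □(□ψ→ψ) at x, □ψ→ψ at y, so ψ at y, i.e. Ryy.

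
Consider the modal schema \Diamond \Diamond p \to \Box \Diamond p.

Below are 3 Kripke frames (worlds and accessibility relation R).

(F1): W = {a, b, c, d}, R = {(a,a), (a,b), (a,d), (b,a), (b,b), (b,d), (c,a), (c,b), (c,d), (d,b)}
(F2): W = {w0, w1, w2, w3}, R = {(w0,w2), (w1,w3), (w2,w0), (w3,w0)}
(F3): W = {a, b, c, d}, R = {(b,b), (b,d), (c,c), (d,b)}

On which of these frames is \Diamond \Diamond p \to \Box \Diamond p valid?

(F2)

This is the axiom for a generalized confluence (Geach) condition; its first-order frame correspondent is \forall x \forall y \forall z ((x R^2 y \wedge xRz) \to \exists w (y = w \wedge zRw)).
(F1): fails — aR²a, aRd but no w with a=w and dRw.
(F2): holds.
(F3): fails — bR²d, bRd but no w with d=w and dRw.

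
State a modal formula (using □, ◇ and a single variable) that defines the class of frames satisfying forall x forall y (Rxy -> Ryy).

□(□p → p)

A defining formula is □(□p → p) (the T□ axiom).
Suppose □(□p→p) is valid. Take Rxy and set V(p)={w : Ryw}. Then at y, □p holds; since □(□p→p) at x, □p→p at y, so p at y, i.e. Ryy.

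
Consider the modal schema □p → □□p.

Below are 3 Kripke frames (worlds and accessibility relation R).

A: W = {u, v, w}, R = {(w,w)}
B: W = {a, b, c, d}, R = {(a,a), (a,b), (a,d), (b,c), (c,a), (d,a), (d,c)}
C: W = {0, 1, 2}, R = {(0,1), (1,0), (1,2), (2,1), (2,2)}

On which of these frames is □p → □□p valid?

A

The schema corresponds to transitivity: ∀x ∀y ∀z (Rxy ∧ Ryz → Rxz).
A: condition met.
B: fails — Rbc and Rca but not Rba.
C: fails — R10 and R01 but not R11.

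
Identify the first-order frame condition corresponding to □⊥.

emptiness of R

□⊥ is valid iff no world has any successor (otherwise □⊥ fails at any world with one).
Conversely, on a frame with emptiness of R the schema holds at every world under every valuation.
So the correspondent is emptiness of R.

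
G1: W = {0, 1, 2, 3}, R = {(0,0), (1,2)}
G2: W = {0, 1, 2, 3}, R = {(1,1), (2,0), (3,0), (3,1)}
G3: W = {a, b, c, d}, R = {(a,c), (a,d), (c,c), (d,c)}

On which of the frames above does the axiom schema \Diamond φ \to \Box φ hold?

G1

The schema corresponds to partial functionality: \forall x \forall y \forall z (Rxy \wedge Rxz \to y = z).
G1: satisfies the condition.
G2: fails — 3 sees both 0 and 1.
G3: fails — a sees both c and d.
Valid on: G1.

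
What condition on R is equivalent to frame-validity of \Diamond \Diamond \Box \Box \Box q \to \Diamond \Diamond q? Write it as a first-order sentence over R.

This is a Sahlqvist (Geach-type) schema ◇^2□^3q → □^0◇^2q.
Minimal-valuation argument: fix x; take any y with xR^2y and any z with xR^0z. Set V(q) to the set of worlds R-reachable from y in exactly 3 steps. Then □^3q holds at y, so the antecedent holds at x; validity forces ◇^2q at z, giving a w with zR^2w and yR^3w.
First-order correspondent: \forall x \forall y (x R^2 y \to \exists w (y R^3 w \wedge x R^2 w)).

\forall x \forall y (x R^2 y \to \exists w (y R^3 w \wedge x R^2 w))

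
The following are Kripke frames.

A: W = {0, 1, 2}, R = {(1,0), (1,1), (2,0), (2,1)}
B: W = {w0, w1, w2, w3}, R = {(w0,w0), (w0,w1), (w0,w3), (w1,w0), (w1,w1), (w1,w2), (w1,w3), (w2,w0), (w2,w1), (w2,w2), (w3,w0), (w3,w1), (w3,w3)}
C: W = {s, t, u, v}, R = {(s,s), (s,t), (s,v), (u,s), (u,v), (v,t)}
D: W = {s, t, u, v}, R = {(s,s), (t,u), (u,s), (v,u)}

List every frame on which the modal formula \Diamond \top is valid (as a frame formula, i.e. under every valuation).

The schema corresponds to seriality: \forall x \exists y Rxy.
A: fails — world 0 has no successor.
B: ✓.
C: fails — world t has no successor.
D: ✓.
Valid on: B, D.

B, D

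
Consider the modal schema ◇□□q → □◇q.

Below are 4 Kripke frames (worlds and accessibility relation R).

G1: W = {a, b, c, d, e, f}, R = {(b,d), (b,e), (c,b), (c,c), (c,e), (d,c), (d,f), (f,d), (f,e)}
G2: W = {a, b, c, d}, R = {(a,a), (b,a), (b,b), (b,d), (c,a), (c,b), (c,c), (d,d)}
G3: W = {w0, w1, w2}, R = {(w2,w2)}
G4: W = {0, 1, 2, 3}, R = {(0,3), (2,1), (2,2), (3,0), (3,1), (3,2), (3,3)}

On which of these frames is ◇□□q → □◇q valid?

G3

The schema corresponds to a generalized confluence (Geach) condition: ∀x ∀y ∀z ((xRy ∧ xRz) → ∃w (yR²w ∧ zRw)).
G1: fails — bRd, bRe but no w with dR²w and eRw.
G2: fails — bRa, bRd but no w with aR²w and dRw.
G3: condition met.
G4: fails — 2R1, 2R1 but no w with 1R²w and 1Rw.
Valid on: G3.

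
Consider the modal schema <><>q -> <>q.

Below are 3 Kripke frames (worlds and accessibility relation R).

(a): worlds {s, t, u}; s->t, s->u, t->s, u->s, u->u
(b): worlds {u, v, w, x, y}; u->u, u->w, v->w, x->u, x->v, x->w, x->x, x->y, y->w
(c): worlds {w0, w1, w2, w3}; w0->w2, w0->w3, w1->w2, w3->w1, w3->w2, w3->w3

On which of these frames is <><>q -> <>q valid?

This is the axiom for transitivity; its first-order frame correspondent is forall x forall y forall z (Rxy & Ryz -> Rxz).
(a): fails — Rus and Rst but not Rut.
(b): satisfies the condition.
(c): fails — Rw0w3 and Rw3w1 but not Rw0w1.

(b)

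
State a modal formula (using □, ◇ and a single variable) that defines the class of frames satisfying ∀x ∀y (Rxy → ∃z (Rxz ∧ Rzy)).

□□r → □r

This is density; the standard corresponding axiom is C4: □□r → □r.
Suppose □□r→□r is valid. Take Rxy and set V(r)={w : xR²w}. Then □□r at x, so □r at x, so r at y, i.e. ∃z(Rxz∧Rzy).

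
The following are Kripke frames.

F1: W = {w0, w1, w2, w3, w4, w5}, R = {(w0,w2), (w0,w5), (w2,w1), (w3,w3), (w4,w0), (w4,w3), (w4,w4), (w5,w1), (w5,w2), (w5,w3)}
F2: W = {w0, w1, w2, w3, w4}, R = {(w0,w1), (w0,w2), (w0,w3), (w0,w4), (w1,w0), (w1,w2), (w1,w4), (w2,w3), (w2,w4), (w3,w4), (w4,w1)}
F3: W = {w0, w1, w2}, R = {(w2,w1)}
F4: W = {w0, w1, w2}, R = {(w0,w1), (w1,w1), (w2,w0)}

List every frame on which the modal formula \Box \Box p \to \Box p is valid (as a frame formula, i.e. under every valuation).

none

This is the axiom for density; its first-order frame correspondent is \forall x \forall y (Rxy \to \exists z (Rxz \wedge Rzy)).
F1: fails — Rw5w2 but no z with Rw5z and Rzw2.
F2: fails — Rw1w0 but no z with Rw1z and Rzw0.
F3: fails — Rw2w1 but no z with Rw2z and Rzw1.
F4: fails — Rw2w0 but no z with Rw2z and Rzw0.
Valid on no frame.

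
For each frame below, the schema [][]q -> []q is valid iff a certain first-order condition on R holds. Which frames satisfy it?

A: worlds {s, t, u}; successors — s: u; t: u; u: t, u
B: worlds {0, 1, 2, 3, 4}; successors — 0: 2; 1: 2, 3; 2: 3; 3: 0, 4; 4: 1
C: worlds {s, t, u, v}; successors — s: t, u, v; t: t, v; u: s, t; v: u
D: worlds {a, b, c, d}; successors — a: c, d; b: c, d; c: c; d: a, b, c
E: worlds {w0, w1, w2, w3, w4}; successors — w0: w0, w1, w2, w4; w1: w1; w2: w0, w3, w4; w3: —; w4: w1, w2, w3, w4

Frame correspondent (Sahlqvist): forall x forall y (Rxy -> exists z (Rxz & Rzy)) — i.e. density.
A: satisfies the condition.
B: fails — R34 but no z with R3z and Rz4.
C: fails — Rus but no z with Ruz and Rzs.
D: fails — Rdb but no z with Rdz and Rzb.
E: satisfies the condition.
Valid on: A, E.

A, E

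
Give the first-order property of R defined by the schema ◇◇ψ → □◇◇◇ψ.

∀x ∀y ∀z ((xR²y ∧ xRz) → ∃w (y = w ∧ zR³w))

This is a Sahlqvist (Geach-type) schema ◇^2□^0ψ → □^1◇^3ψ.
Minimal-valuation argument: fix x; take any y with xR^2y and any z with xR^1z. Set V(ψ) to the set of worlds R-reachable from y in exactly 0 steps. Then □^0ψ holds at y, so the antecedent holds at x; validity forces ◇^3ψ at z, giving a w with zR^3w and yR^0w.
First-order correspondent: ∀x ∀y ∀z ((xR²y ∧ xRz) → ∃w (y = w ∧ zR³w)).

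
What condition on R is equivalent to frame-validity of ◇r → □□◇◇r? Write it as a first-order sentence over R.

This is a Sahlqvist (Geach-type) schema ◇^1□^0r → □^2◇^2r.
First-order correspondent: ∀x ∀y ∀z ((xRy ∧ xR²z) → ∃w (y = w ∧ zR²w)).

∀x ∀y ∀z ((xRy ∧ xR²z) → ∃w (y = w ∧ zR²w))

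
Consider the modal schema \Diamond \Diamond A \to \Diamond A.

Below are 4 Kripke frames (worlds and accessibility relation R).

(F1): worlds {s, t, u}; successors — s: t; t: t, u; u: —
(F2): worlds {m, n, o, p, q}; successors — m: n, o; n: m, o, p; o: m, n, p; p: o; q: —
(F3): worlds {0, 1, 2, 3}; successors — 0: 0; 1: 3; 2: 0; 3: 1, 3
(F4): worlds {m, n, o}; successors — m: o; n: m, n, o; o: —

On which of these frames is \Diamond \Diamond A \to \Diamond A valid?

(F4)

This is the axiom for transitivity; its first-order frame correspondent is \forall x \forall y \forall z (Rxy \wedge Ryz \to Rxz).
(F1): fails — Rst and Rtu but not Rsu.
(F2): fails — Rom and Rmo but not Roo.
(F3): fails — R13 and R31 but not R11.
(F4): condition met.
Valid on: (F4).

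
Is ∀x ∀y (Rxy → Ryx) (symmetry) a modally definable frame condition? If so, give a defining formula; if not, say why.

The condition is symmetry. A defining modal formula is p → □◇p.

Definable; p → □◇p defines it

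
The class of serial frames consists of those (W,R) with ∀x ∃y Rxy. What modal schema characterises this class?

□r → ◇r

A defining formula is □r → ◇r (the D axiom).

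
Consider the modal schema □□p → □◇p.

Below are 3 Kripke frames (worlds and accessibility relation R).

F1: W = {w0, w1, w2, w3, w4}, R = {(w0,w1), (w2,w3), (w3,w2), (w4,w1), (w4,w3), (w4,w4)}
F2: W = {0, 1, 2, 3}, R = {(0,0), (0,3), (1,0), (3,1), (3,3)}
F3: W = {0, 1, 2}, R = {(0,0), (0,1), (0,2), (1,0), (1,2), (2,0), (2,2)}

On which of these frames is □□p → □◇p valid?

F2, F3

The schema corresponds to a generalized confluence (Geach) condition: ∀x ∀z (xRz → ∃w (xR²w ∧ zRw)).
F1: fails — w0Rw1 but no w with w0R²w and w1Rw.
F2: holds.
F3: holds.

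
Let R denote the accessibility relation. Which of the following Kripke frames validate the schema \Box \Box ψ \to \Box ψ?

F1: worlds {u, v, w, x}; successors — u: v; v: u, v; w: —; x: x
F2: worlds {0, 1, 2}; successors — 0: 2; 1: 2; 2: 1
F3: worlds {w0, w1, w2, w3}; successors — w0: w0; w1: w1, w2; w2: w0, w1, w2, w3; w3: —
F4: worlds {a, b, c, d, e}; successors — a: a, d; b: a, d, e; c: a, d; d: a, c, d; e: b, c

The schema corresponds to density: \forall x \forall y (Rxy \to \exists z (Rxz \wedge Rzy)).
F1: satisfies the condition.
F2: fails — R12 but no z with R1z and Rz2.
F3: satisfies the condition.
F4: fails — Reb but no z with Rez and Rzb.

F1, F3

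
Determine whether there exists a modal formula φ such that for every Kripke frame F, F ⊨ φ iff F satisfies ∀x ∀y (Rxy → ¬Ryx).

Not modally definable

Modal frame validity is preserved under surjective bounded morphisms.
The 5-cycle (worlds w0,w1,w2,w3,w4 with w0→w1→w2→w3→w4→w0) is asymmetric. Mapping every world to a single reflexive point • is a surjective bounded morphism, and the reflexive point is not asymmetric (R•• but asymmetry requires ¬R••).
So no modal formula (or set of formulas) defines exactly the asymmetric frames.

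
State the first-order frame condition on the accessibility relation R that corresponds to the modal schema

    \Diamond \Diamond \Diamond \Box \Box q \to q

This is a Sahlqvist (Geach-type) schema ◇^3□^2q → □^0◇^0q.
Minimal-valuation argument: fix x; take any y with xR^3y and any z with xR^0z. Set V(q) to the set of worlds R-reachable from y in exactly 2 steps. Then □^2q holds at y, so the antecedent holds at x; validity forces ◇^0q at z, giving a w with zR^0w and yR^2w.
First-order correspondent: \forall x \forall y (x R^3 y \to \exists w (y R^2 w \wedge x = w)).

\forall x \forall y (x R^3 y \to \exists w (y R^2 w \wedge x = w))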